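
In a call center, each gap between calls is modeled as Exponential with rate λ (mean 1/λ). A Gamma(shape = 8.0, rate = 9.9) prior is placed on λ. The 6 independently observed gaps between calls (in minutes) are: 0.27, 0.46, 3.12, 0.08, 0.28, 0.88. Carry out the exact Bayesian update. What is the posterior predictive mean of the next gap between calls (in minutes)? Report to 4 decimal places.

1.1531

With a Gamma(shape α, rate β) prior on the exponential rate λ, the posterior after n observations with total T = Σxᵢ is Gamma(α+n, β+T).
Sum of observations T = 5.09 minutes; n = 6.
Posterior: Gamma(8.0+6, 9.9+5.09) = Gamma(14.0, 14.99).
The predictive distribution for the next observation is Lomax; its mean is β/(α−1) = 14.99/13.0 = 1.1531.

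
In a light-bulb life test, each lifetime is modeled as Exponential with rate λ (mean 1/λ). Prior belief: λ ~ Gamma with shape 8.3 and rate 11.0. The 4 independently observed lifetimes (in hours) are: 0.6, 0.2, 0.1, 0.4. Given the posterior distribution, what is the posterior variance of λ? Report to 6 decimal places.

0.081301

With a Gamma(shape α, rate β) prior on the exponential rate λ, the posterior after n observations with total T = Σxᵢ is Gamma(α+n, β+T).
Sum of observations T = 1.3 hours; n = 4.
Posterior: Gamma(8.3+4, 11.0+1.3) = Gamma(12.3, 12.3).
Var = α/β² = 0.081301.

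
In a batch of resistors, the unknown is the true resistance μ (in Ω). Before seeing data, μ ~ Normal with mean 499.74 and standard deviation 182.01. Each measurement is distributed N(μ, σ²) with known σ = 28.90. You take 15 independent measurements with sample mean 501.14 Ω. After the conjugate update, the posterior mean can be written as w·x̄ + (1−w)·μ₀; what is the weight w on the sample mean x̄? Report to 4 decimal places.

For Normal data with known variance σ², a Normal(μ₀, σ₀²) prior on μ is conjugate. Posterior precision = 1/σ₀² + n/σ²; posterior mean is the precision-weighted average of μ₀ and x̄.
σ₀² = 182.01² = 33127.6401, σ² = 28.90² = 835.21. Prior precision 1/σ₀² = 1/33127.6401; data precision n/σ² = 15/835.21.
w = (n/σ²)/(1/σ₀² + n/σ²) = n·σ₀²/(σ² + n·σ₀²) = 15·33127.6401/(835.21 + 15·33127.6401) = 496914.6015/497749.8115 = 0.9983.

0.9983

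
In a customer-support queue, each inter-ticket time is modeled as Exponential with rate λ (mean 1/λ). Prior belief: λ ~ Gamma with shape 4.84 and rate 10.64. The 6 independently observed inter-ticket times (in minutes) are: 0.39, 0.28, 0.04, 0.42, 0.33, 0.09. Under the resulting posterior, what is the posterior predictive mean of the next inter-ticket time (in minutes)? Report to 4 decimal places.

1.2388

With a Gamma(shape α, rate β) prior on the exponential rate λ, the posterior after n observations with total T = Σxᵢ is Gamma(α+n, β+T).
Sum of observations T = 1.55 minutes; n = 6.
Posterior: Gamma(4.84+6, 10.64+1.55) = Gamma(10.84, 12.19).
The predictive distribution for the next observation is Lomax; its mean is β/(α−1) = 12.19/9.84 = 1.2388.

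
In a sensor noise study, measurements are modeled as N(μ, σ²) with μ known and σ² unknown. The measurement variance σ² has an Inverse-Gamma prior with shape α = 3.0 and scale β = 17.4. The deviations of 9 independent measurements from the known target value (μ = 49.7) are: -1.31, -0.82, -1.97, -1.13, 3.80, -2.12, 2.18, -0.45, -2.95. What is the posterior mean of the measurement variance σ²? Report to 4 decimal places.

With known mean μ and an Inverse-Gamma(α, β) prior on σ², the Normal likelihood is conjugate: posterior is Inv-Gamma(α + n/2, β + Σ(xᵢ−μ)²/2).
Σ(xᵢ−μ)² = (-1.31)² + (-0.82)² + (-1.97)² + (-1.13)² + (3.80)² + (-2.12)² + (2.18)² + (-0.45)² + (-2.95)² = 40.1381.
Posterior: Inv-Gamma(3.0 + 9/2, 17.4 + 40.1381/2) = Inv-Gamma(7.50, 37.46905).
E[σ²|data] = β/(α−1) = 37.46905/6.50 = 5.7645.

5.7645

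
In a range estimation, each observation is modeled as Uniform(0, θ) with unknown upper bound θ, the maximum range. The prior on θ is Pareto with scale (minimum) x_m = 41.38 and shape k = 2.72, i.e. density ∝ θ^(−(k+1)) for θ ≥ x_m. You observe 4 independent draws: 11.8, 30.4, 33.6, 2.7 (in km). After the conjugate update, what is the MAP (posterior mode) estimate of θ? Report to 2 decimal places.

A Pareto(scale x_m, shape k) prior on the upper bound θ of Uniform(0, θ) is conjugate: posterior is Pareto(max(x_m, max xᵢ), k + n).
Sample maximum = 33.6; prior scale x_m = 41.38 → posterior scale = max = 41.38.
Posterior shape = 2.72 + 4 = 6.72.
The Pareto density is decreasing on [x_m, ∞), so the mode is x_m = 41.38.

41.38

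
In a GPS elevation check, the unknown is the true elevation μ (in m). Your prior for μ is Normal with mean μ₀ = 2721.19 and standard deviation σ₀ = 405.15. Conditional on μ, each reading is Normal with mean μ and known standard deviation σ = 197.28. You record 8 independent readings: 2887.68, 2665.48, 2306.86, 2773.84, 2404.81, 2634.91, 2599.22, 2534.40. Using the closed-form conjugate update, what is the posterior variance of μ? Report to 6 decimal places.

For Normal data with known variance σ², a Normal(μ₀, σ₀²) prior on μ is conjugate. Posterior precision = 1/σ₀² + n/σ²; posterior mean is the precision-weighted average of μ₀ and x̄.
σ₀² = 405.15² = 164146.5225, σ² = 197.28² = 38919.3984; σ² + n·σ₀² = 38919.3984 + 8·164146.5225 = 1352091.5784.
Posterior precision = 1/σ₀² + n/σ² = 1/164146.5225 + 8/38919.3984 = (σ² + n·σ₀²)/(σ₀²σ²) = 1352091.5784/(164146.5225·38919.3984); posterior variance σₙ² = σ₀²σ²/(σ² + n·σ₀²) = 164146.5225·38919.3984/1352091.5784 = 4724.889946.

4724.889946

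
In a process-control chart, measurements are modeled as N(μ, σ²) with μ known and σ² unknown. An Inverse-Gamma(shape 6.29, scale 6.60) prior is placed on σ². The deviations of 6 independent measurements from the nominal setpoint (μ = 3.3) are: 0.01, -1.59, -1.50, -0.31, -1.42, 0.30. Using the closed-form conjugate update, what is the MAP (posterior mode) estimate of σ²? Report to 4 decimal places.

0.9806

With known mean μ and an Inverse-Gamma(α, β) prior on σ², the Normal likelihood is conjugate: posterior is Inv-Gamma(α + n/2, β + Σ(xᵢ−μ)²/2).
Σ(xᵢ−μ)² = (0.01)² + (-1.59)² + (-1.50)² + (-0.31)² + (-1.42)² + (0.30)² = 6.9807.
Posterior: Inv-Gamma(6.29 + 6/2, 6.60 + 6.9807/2) = Inv-Gamma(9.29, 10.09035).
Mode = β/(α+1) = 10.09035/10.29 = 0.9806.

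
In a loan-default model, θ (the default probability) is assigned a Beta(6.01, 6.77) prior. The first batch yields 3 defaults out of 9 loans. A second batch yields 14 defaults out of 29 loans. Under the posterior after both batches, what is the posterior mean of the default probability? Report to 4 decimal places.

0.4531

The Beta prior is conjugate to a Binomial/Bernoulli likelihood; the update adds successes to α and failures to β.
After batch 1: Beta(6.01+3, 6.77+6) = Beta(9.01, 12.77).
After batch 2: Beta(9.01+14, 12.77+15) = Beta(23.01, 27.77).
Posterior mean = α/(α+β) = 23.01/50.78 = 0.4531.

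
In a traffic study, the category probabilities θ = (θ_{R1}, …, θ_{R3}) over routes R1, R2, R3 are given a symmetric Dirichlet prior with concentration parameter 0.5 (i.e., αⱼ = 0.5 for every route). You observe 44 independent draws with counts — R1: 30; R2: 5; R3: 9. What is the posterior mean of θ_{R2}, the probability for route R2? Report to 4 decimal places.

The Dirichlet prior is conjugate to the Multinomial likelihood: each posterior αⱼ = prior αⱼ + observed count nⱼ.
Posterior concentration: (30.5, 5.5, 9.5), total = 45.5.
E[θ_{R2}|data] = α_{R2}/Σα = 5.5/45.5 = 0.1209.

0.1209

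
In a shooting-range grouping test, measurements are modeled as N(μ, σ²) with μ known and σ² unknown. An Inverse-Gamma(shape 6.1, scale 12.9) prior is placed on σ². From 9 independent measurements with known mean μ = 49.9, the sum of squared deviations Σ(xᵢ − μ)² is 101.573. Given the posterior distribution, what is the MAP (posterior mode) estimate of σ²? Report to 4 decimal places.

With known mean μ and an Inverse-Gamma(α, β) prior on σ², the Normal likelihood is conjugate: posterior is Inv-Gamma(α + n/2, β + Σ(xᵢ−μ)²/2).
Posterior: Inv-Gamma(6.1 + 9/2, 12.9 + 101.573/2) = Inv-Gamma(10.60, 63.6865).
Mode = β/(α+1) = 63.6865/11.60 = 5.4902.

5.4902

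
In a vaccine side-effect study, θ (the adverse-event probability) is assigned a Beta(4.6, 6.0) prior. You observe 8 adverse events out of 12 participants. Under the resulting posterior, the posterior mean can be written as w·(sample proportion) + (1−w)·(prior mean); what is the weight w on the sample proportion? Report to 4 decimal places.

0.5310

The Beta prior is conjugate to a Binomial/Bernoulli likelihood; the update adds successes to α and failures to β.
Posterior mean = (α₀+k)/(α₀+β₀+n) = [n/(α₀+β₀+n)]·(k/n) + [(α₀+β₀)/(α₀+β₀+n)]·α₀/(α₀+β₀), so only n and the prior enter the weight.
The weight on the data is w = n/(α₀+β₀+n) = 12/(4.6+6.0+12) = 12/22.6 = 0.5310.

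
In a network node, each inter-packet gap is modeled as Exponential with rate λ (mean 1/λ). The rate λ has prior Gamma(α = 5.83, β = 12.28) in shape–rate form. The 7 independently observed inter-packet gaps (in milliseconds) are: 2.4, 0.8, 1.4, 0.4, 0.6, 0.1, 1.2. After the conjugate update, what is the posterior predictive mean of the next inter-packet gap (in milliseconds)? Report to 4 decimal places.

1.6213

With a Gamma(shape α, rate β) prior on the exponential rate λ, the posterior after n observations with total T = Σxᵢ is Gamma(α+n, β+T).
Sum of observations T = 6.9 milliseconds; n = 7.
Posterior: Gamma(5.83+7, 12.28+6.9) = Gamma(12.83, 19.18).
The predictive distribution for the next observation is Lomax; its mean is β/(α−1) = 19.18/11.83 = 1.6213.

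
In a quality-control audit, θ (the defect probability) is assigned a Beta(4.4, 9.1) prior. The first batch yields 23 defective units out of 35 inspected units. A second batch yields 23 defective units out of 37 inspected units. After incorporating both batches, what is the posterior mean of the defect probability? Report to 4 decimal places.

The Beta prior is conjugate to a Binomial/Bernoulli likelihood; the update adds successes to α and failures to β.
After batch 1: Beta(4.4+23, 9.1+12) = Beta(27.4, 21.1).
After batch 2: Beta(27.4+23, 21.1+14) = Beta(50.4, 35.1).
Posterior mean = α/(α+β) = 50.4/85.5 = 0.5895.

0.5895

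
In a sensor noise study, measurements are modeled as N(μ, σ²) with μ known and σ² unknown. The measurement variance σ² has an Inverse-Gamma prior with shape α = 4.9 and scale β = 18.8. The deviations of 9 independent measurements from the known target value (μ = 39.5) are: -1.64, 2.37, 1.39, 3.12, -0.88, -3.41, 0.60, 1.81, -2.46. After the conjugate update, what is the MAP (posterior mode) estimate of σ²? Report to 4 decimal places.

With known mean μ and an Inverse-Gamma(α, β) prior on σ², the Normal likelihood is conjugate: posterior is Inv-Gamma(α + n/2, β + Σ(xᵢ−μ)²/2).
Σ(xᵢ−μ)² = (-1.64)² + (2.37)² + (1.39)² + (3.12)² + (-0.88)² + (-3.41)² + (0.60)² + (1.81)² + (-2.46)² = 42.0632.
Posterior: Inv-Gamma(4.9 + 9/2, 18.8 + 42.0632/2) = Inv-Gamma(9.40, 39.83160).
Mode = β/(α+1) = 39.83160/10.40 = 3.8300.

3.8300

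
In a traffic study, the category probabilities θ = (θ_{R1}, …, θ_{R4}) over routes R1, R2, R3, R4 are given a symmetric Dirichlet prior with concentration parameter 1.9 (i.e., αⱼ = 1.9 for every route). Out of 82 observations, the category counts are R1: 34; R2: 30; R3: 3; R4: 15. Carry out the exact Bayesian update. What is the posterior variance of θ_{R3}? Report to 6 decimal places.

0.000571

The Dirichlet prior is conjugate to the Multinomial likelihood: each posterior αⱼ = prior αⱼ + observed count nⱼ.
Posterior concentration: (35.9, 31.9, 4.9, 16.9), total = 89.6.
Var[θ_j] = α_j(Σα−α_j)/((Σα)²(Σα+1)) = 4.9·84.7/(89.6²·90.6) = 0.000571.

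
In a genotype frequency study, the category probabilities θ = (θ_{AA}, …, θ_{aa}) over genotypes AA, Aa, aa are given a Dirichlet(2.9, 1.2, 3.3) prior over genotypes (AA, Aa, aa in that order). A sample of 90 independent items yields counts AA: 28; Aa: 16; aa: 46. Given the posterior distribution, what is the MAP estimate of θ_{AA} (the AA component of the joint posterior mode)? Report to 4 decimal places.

0.3167

The Dirichlet prior is conjugate to the Multinomial likelihood: each posterior αⱼ = prior αⱼ + observed count nⱼ.
Posterior concentration: (30.9, 17.2, 49.3), total = 97.4.
Joint mode component: (α_{AA}−1)/(Σα−K) = 29.9/94.4 = 0.3167.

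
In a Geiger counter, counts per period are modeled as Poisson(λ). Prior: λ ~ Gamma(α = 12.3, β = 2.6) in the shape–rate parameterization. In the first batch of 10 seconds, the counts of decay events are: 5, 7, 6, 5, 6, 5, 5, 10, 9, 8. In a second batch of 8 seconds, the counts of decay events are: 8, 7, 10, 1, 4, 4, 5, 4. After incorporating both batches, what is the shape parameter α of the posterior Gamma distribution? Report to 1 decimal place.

With a Gamma(shape α, rate β) prior, the Poisson likelihood is conjugate: the posterior is Gamma(α + ΣXᵢ, β + n).
Batch 1: sum of counts S = 66 over n = 10 seconds.
After batch 1: Gamma(α+S, β+n) = Gamma(12.3+66, 2.6+10) = Gamma(78.3, 12.6).
Batch 2: sum of counts S = 43 over n = 8 seconds.
After batch 2: Gamma(α+S, β+n) = Gamma(78.3+43, 12.6+8) = Gamma(121.3, 20.6).
Posterior α = 121.3.

121.3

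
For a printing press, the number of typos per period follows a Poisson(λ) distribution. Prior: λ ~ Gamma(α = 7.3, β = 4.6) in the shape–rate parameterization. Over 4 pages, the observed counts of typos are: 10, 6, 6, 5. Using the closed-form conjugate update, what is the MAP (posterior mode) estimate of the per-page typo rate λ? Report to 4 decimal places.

With a Gamma(shape α, rate β) prior, the Poisson likelihood is conjugate: the posterior is Gamma(α + ΣXᵢ, β + n).
Sum of counts S = 27 over n = 4 pages.
Posterior: Gamma(α+S, β+n) = Gamma(7.3+27, 4.6+4) = Gamma(34.3, 8.6).
Mode of Gamma(α,β) for α≥1 is (α−1)/β = 33.3/8.6 = 3.8721.

3.8721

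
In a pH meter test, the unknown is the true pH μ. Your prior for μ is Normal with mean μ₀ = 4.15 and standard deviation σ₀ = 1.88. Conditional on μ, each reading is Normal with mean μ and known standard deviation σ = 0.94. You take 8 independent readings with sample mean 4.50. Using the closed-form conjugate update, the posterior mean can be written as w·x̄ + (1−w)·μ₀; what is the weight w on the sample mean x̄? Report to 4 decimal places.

For Normal data with known variance σ², a Normal(μ₀, σ₀²) prior on μ is conjugate. Posterior precision = 1/σ₀² + n/σ²; posterior mean is the precision-weighted average of μ₀ and x̄.
σ₀² = 1.88² = 3.5344, σ² = 0.94² = 0.8836. Prior precision 1/σ₀² = 1/3.5344; data precision n/σ² = 8/0.8836.
w = (n/σ²)/(1/σ₀² + n/σ²) = n·σ₀²/(σ² + n·σ₀²) = 8·3.5344/(0.8836 + 8·3.5344) = 28.2752/29.1588 = 0.9697.

0.9697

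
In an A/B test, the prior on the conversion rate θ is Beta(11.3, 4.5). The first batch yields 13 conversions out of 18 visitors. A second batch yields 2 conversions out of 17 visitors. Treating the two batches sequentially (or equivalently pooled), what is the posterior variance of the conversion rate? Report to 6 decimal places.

The Beta prior is conjugate to a Binomial/Bernoulli likelihood; the update adds successes to α and failures to β.
After batch 1: Beta(11.3+13, 4.5+5) = Beta(24.3, 9.5).
After batch 2: Beta(24.3+2, 9.5+15) = Beta(26.3, 24.5).
Var = αβ/((α+β)²(α+β+1)) = 26.3·24.5/(50.8²·51.8) = 0.004820.

0.004820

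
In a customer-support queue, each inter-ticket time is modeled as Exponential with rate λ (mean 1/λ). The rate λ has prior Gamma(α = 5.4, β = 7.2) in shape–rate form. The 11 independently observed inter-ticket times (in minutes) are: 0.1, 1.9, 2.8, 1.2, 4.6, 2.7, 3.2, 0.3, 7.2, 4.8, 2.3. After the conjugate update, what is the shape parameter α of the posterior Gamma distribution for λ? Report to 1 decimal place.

16.4

With a Gamma(shape α, rate β) prior on the exponential rate λ, the posterior after n observations with total T = Σxᵢ is Gamma(α+n, β+T).
Sum of observations T = 31.1 minutes; n = 11.
Posterior: Gamma(5.4+11, 7.2+31.1) = Gamma(16.4, 38.3).
Posterior α = 16.4.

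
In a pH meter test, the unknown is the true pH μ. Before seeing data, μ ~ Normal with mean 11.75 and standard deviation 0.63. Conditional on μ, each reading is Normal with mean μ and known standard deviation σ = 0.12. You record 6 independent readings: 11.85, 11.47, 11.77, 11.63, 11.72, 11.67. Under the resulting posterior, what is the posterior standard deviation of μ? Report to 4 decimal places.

For Normal data with known variance σ², a Normal(μ₀, σ₀²) prior on μ is conjugate. Posterior precision = 1/σ₀² + n/σ²; posterior mean is the precision-weighted average of μ₀ and x̄.
σ₀² = 0.63² = 0.3969, σ² = 0.12² = 0.0144; σ² + n·σ₀² = 0.0144 + 6·0.3969 = 2.3958.
Posterior precision = 1/σ₀² + n/σ² = 1/0.3969 + 6/0.0144 = (σ² + n·σ₀²)/(σ₀²σ²) = 2.3958/(0.3969·0.0144); posterior variance σₙ² = σ₀²σ²/(σ² + n·σ₀²) = 0.3969·0.0144/2.3958 = 0.002386.
Posterior SD = √σₙ² = √(0.3969·0.0144/2.3958) = 0.0488.

0.0488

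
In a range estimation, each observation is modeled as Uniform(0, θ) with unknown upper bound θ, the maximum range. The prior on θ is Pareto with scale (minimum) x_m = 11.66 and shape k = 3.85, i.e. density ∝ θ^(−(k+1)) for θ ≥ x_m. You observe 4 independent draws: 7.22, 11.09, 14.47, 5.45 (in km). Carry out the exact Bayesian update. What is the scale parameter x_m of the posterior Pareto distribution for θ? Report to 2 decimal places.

14.47

A Pareto(scale x_m, shape k) prior on the upper bound θ of Uniform(0, θ) is conjugate: posterior is Pareto(max(x_m, max xᵢ), k + n).
Sample maximum = 14.47; prior scale x_m = 11.66 → posterior scale = max = 14.47.
Posterior shape = 3.85 + 4 = 7.85.
Posterior scale x_m = 14.47.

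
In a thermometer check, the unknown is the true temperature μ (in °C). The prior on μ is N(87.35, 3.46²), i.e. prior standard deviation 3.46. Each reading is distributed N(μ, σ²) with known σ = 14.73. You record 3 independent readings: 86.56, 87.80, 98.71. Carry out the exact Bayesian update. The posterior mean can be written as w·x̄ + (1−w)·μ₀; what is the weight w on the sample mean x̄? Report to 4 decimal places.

0.1420

For Normal data with known variance σ², a Normal(μ₀, σ₀²) prior on μ is conjugate. Posterior precision = 1/σ₀² + n/σ²; posterior mean is the precision-weighted average of μ₀ and x̄.
σ₀² = 3.46² = 11.9716, σ² = 14.73² = 216.9729. Prior precision 1/σ₀² = 1/11.9716; data precision n/σ² = 3/216.9729.
w = (n/σ²)/(1/σ₀² + n/σ²) = n·σ₀²/(σ² + n·σ₀²) = 3·11.9716/(216.9729 + 3·11.9716) = 35.9148/252.8877 = 0.1420.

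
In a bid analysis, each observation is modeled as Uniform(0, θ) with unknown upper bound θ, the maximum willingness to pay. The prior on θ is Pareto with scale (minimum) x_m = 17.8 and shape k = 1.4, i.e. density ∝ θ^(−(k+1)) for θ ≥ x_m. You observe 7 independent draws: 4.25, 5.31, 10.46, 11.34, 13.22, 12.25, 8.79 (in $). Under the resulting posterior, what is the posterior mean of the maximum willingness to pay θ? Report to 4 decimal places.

A Pareto(scale x_m, shape k) prior on the upper bound θ of Uniform(0, θ) is conjugate: posterior is Pareto(max(x_m, max xᵢ), k + n).
Sample maximum = 13.22; prior scale x_m = 17.8 → posterior scale = max = 17.80.
Posterior shape = 1.4 + 7 = 8.4.
E[θ|data] = k·x_m/(k−1) = 8.4·17.80/7.4 = 20.2054.

20.2054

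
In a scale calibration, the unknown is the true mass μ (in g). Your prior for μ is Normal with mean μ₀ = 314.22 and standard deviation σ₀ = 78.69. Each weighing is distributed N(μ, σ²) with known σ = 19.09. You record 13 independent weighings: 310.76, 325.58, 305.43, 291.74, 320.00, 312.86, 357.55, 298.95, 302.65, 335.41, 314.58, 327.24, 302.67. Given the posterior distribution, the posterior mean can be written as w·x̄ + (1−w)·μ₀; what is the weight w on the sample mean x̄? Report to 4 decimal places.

For Normal data with known variance σ², a Normal(μ₀, σ₀²) prior on μ is conjugate. Posterior precision = 1/σ₀² + n/σ²; posterior mean is the precision-weighted average of μ₀ and x̄.
σ₀² = 78.69² = 6192.1161, σ² = 19.09² = 364.4281. Prior precision 1/σ₀² = 1/6192.1161; data precision n/σ² = 13/364.4281.
w = (n/σ²)/(1/σ₀² + n/σ²) = n·σ₀²/(σ² + n·σ₀²) = 13·6192.1161/(364.4281 + 13·6192.1161) = 80497.5093/80861.9374 = 0.9955.

0.9955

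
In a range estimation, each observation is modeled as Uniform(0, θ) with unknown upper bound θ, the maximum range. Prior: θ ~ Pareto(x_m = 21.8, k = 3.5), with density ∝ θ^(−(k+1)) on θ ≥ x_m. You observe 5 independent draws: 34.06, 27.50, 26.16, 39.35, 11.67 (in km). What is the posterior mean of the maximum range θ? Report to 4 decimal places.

A Pareto(scale x_m, shape k) prior on the upper bound θ of Uniform(0, θ) is conjugate: posterior is Pareto(max(x_m, max xᵢ), k + n).
Sample maximum = 39.35; prior scale x_m = 21.8 → posterior scale = max = 39.35.
Posterior shape = 3.5 + 5 = 8.5.
E[θ|data] = k·x_m/(k−1) = 8.5·39.35/7.5 = 44.5967.

44.5967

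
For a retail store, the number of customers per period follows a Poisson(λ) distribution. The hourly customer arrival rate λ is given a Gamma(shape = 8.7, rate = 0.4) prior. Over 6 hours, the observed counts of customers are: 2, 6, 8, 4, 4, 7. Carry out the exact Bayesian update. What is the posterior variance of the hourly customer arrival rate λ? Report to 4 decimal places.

With a Gamma(shape α, rate β) prior, the Poisson likelihood is conjugate: the posterior is Gamma(α + ΣXᵢ, β + n).
Sum of counts S = 31 over n = 6 hours.
Posterior: Gamma(α+S, β+n) = Gamma(8.7+31, 0.4+6) = Gamma(39.7, 6.4).
Var = α/β² = 39.7/6.4² = 0.9692.

0.9692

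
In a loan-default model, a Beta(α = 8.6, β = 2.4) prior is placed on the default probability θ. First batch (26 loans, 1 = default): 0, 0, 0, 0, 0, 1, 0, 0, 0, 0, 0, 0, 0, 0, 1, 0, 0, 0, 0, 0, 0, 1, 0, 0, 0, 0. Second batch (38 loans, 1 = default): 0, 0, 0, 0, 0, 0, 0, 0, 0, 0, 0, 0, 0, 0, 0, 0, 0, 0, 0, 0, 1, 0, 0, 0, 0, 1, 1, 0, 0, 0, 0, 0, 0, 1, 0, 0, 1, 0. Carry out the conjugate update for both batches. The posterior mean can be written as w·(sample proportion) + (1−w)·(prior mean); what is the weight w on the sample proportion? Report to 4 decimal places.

The Beta prior is conjugate to a Binomial/Bernoulli likelihood; the update adds successes to α and failures to β.
Total number of loans: n = 26 + 38 = 64.
Posterior mean = (α₀+k)/(α₀+β₀+n) = [n/(α₀+β₀+n)]·(k/n) + [(α₀+β₀)/(α₀+β₀+n)]·α₀/(α₀+β₀), so only n and the prior enter the weight.
The weight on the data is w = n/(α₀+β₀+n) = 64/(8.6+2.4+64) = 64/75.0 = 0.8533.

0.8533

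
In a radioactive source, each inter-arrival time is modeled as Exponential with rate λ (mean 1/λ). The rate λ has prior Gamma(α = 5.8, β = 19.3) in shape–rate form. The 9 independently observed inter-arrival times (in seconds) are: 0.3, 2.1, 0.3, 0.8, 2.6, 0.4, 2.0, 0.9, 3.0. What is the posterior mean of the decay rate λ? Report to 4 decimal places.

With a Gamma(shape α, rate β) prior on the exponential rate λ, the posterior after n observations with total T = Σxᵢ is Gamma(α+n, β+T).
Sum of observations T = 12.4 seconds; n = 9.
Posterior: Gamma(5.8+9, 19.3+12.4) = Gamma(14.8, 31.7).
Posterior mean of λ = α/β = 14.8/31.7 = 0.4669.

0.4669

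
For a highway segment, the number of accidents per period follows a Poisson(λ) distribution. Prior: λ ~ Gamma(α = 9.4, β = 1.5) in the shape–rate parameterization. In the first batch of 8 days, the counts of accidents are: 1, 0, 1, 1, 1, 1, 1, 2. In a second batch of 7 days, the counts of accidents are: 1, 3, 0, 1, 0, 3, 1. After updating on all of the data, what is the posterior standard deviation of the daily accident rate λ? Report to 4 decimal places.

0.3114

With a Gamma(shape α, rate β) prior, the Poisson likelihood is conjugate: the posterior is Gamma(α + ΣXᵢ, β + n).
Batch 1: sum of counts S = 8 over n = 8 days.
After batch 1: Gamma(α+S, β+n) = Gamma(9.4+8, 1.5+8) = Gamma(17.4, 9.5).
Batch 2: sum of counts S = 9 over n = 7 days.
After batch 2: Gamma(α+S, β+n) = Gamma(17.4+9, 9.5+7) = Gamma(26.4, 16.5).
SD = √α/β = √26.4/16.5 = 0.3114.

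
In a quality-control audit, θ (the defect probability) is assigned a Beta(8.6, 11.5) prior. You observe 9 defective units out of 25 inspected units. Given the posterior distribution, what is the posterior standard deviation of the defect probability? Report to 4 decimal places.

The Beta prior is conjugate to a Binomial/Bernoulli likelihood; the update adds successes to α and failures to β.
Posterior: Beta(α+k, β+n−k) = Beta(8.6+9, 11.5+16) = Beta(17.6, 27.5).
Var = αβ/((α+β)²(α+β+1)) = 17.6·27.5/(45.1²·46.1) = 0.00516168; SD = √0.00516168 = 0.0718.

0.0718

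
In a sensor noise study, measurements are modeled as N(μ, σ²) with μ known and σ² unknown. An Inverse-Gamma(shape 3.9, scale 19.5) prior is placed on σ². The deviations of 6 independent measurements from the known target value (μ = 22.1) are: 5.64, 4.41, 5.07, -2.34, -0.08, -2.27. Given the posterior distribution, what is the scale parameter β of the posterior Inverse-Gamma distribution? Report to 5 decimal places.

63.29875

With known mean μ and an Inverse-Gamma(α, β) prior on σ², the Normal likelihood is conjugate: posterior is Inv-Gamma(α + n/2, β + Σ(xᵢ−μ)²/2).
Σ(xᵢ−μ)² = (5.64)² + (4.41)² + (5.07)² + (-2.34)² + (-0.08)² + (-2.27)² = 87.5975.
Posterior: Inv-Gamma(3.9 + 6/2, 19.5 + 87.5975/2) = Inv-Gamma(6.90, 63.29875).
Posterior β = 63.29875.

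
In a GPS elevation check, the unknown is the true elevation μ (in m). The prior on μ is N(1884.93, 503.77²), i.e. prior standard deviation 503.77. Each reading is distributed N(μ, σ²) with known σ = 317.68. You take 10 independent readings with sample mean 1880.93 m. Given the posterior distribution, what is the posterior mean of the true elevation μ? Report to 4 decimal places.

1881.0830

For Normal data with known variance σ², a Normal(μ₀, σ₀²) prior on μ is conjugate. Posterior precision = 1/σ₀² + n/σ²; posterior mean is the precision-weighted average of μ₀ and x̄.
n·x̄ = 10·1880.93 = 18809.3.
σ₀² = 503.77² = 253784.2129, σ² = 317.68² = 100920.5824; σ² + n·σ₀² = 100920.5824 + 10·253784.2129 = 2638762.7114.
Posterior mean = (μ₀/σ₀² + n·x̄/σ²)/(1/σ₀² + n/σ²) = (σ²·μ₀ + σ₀²·n·x̄)/(σ² + n·σ₀²) = (100920.5824·1884.93 + 253784.2129·18809.3)/2638762.7114 = 4963731629.083202/2638762.7114 = 1881.0830.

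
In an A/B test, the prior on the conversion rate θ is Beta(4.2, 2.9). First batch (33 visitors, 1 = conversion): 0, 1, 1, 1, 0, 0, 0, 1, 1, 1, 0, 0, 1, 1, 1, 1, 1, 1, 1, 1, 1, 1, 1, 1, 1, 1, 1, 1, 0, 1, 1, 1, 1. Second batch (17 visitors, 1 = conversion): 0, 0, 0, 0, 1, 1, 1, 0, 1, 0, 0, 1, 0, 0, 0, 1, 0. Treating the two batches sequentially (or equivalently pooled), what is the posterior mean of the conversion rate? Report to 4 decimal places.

0.6340

The Beta prior is conjugate to a Binomial/Bernoulli likelihood; the update adds successes to α and failures to β.
After batch 1: Beta(4.2+26, 2.9+7) = Beta(30.2, 9.9).
After batch 2: Beta(30.2+6, 9.9+11) = Beta(36.2, 20.9).
Posterior mean = α/(α+β) = 36.2/57.1 = 0.6340.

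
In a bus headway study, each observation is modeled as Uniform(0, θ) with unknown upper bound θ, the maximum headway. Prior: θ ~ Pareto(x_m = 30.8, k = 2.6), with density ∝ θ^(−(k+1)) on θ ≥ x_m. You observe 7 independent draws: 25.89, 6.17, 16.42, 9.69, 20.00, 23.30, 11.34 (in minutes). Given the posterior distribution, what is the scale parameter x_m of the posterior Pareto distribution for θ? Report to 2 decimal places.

A Pareto(scale x_m, shape k) prior on the upper bound θ of Uniform(0, θ) is conjugate: posterior is Pareto(max(x_m, max xᵢ), k + n).
Sample maximum = 25.89; prior scale x_m = 30.8 → posterior scale = max = 30.80.
Posterior shape = 2.6 + 7 = 9.6.
Posterior scale x_m = 30.80.

30.80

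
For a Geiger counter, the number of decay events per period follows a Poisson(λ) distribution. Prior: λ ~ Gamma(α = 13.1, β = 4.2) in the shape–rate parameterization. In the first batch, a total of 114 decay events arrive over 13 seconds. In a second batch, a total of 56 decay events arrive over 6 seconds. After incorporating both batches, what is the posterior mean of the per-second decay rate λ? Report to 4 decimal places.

7.8922

With a Gamma(shape α, rate β) prior, the Poisson likelihood is conjugate: the posterior is Gamma(α + ΣXᵢ, β + n).
After batch 1: Gamma(α+S, β+n) = Gamma(13.1+114, 4.2+13) = Gamma(127.1, 17.2).
After batch 2: Gamma(α+S, β+n) = Gamma(127.1+56, 17.2+6) = Gamma(183.1, 23.2).
Posterior mean = α/β = 183.1/23.2 = 7.8922.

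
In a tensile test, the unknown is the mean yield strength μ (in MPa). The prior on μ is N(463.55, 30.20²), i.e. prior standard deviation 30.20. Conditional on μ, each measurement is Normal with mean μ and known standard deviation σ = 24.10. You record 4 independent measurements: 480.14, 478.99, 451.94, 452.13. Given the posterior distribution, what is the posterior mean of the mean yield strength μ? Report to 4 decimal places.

For Normal data with known variance σ², a Normal(μ₀, σ₀²) prior on μ is conjugate. Posterior precision = 1/σ₀² + n/σ²; posterior mean is the precision-weighted average of μ₀ and x̄.
Σxᵢ = 480.14 + 478.99 + 451.94 + 452.13 = 1863.2, so n·x̄ = 1863.2.
σ₀² = 30.20² = 912.04, σ² = 24.10² = 580.81; σ² + n·σ₀² = 580.81 + 4·912.04 = 4228.97.
Posterior mean = (μ₀/σ₀² + n·x̄/σ²)/(1/σ₀² + n/σ²) = (σ²·μ₀ + σ₀²·n·x̄)/(σ² + n·σ₀²) = (580.81·463.55 + 912.04·1863.2)/4228.97 = 1968547.4035/4228.97 = 465.4910.

465.4910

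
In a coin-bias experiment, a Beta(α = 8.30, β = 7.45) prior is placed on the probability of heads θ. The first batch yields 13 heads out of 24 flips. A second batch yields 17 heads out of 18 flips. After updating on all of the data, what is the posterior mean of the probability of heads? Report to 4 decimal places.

0.6632

The Beta prior is conjugate to a Binomial/Bernoulli likelihood; the update adds successes to α and failures to β.
After batch 1: Beta(8.30+13, 7.45+11) = Beta(21.30, 18.45).
After batch 2: Beta(21.30+17, 18.45+1) = Beta(38.30, 19.45).
Posterior mean = α/(α+β) = 38.30/57.75 = 0.6632.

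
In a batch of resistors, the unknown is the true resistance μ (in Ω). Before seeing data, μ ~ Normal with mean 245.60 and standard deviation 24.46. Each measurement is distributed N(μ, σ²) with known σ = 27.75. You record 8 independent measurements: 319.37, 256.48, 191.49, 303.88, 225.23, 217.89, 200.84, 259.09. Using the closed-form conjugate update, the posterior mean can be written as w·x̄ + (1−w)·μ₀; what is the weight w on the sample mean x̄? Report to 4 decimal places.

0.8614

For Normal data with known variance σ², a Normal(μ₀, σ₀²) prior on μ is conjugate. Posterior precision = 1/σ₀² + n/σ²; posterior mean is the precision-weighted average of μ₀ and x̄.
σ₀² = 24.46² = 598.2916, σ² = 27.75² = 770.0625. Prior precision 1/σ₀² = 1/598.2916; data precision n/σ² = 8/770.0625.
w = (n/σ²)/(1/σ₀² + n/σ²) = n·σ₀²/(σ² + n·σ₀²) = 8·598.2916/(770.0625 + 8·598.2916) = 4786.3328/5556.3953 = 0.8614.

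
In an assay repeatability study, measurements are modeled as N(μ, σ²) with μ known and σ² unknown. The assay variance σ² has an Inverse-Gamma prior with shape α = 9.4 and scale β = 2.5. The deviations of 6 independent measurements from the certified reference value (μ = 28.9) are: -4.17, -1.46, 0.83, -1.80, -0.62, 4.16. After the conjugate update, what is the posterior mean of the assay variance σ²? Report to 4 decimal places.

With known mean μ and an Inverse-Gamma(α, β) prior on σ², the Normal likelihood is conjugate: posterior is Inv-Gamma(α + n/2, β + Σ(xᵢ−μ)²/2).
Σ(xᵢ−μ)² = (-4.17)² + (-1.46)² + (0.83)² + (-1.80)² + (-0.62)² + (4.16)² = 41.1394.
Posterior: Inv-Gamma(9.4 + 6/2, 2.5 + 41.1394/2) = Inv-Gamma(12.40, 23.06970).
E[σ²|data] = β/(α−1) = 23.06970/11.40 = 2.0237.

2.0237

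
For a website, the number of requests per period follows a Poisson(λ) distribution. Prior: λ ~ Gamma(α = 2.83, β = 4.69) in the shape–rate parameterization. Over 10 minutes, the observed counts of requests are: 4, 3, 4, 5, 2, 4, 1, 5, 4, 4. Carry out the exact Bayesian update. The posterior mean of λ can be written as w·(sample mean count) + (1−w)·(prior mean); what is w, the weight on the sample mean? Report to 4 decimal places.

0.6807

With a Gamma(shape α, rate β) prior, the Poisson likelihood is conjugate: the posterior is Gamma(α + ΣXᵢ, β + n).
Posterior mean = (α₀+S)/(β₀+n) = [n/(β₀+n)]·(S/n) + [β₀/(β₀+n)]·(α₀/β₀), so only n and β₀ enter the weight.
Weight on data w = n/(β₀+n) = 10/(4.69+10) = 10/14.69 = 0.6807.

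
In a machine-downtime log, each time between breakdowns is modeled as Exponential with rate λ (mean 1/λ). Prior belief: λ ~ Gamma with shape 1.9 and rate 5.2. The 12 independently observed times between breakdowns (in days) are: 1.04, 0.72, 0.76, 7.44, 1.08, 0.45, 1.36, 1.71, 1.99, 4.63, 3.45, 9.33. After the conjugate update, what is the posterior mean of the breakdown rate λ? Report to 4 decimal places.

With a Gamma(shape α, rate β) prior on the exponential rate λ, the posterior after n observations with total T = Σxᵢ is Gamma(α+n, β+T).
Sum of observations T = 33.96 days; n = 12.
Posterior: Gamma(1.9+12, 5.2+33.96) = Gamma(13.9, 39.16).
Posterior mean of λ = α/β = 13.9/39.16 = 0.3550.

0.3550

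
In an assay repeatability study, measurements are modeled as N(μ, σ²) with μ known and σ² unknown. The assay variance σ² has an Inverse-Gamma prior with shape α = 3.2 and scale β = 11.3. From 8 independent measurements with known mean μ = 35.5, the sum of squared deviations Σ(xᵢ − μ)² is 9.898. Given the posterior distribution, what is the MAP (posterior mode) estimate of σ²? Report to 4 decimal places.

With known mean μ and an Inverse-Gamma(α, β) prior on σ², the Normal likelihood is conjugate: posterior is Inv-Gamma(α + n/2, β + Σ(xᵢ−μ)²/2).
Posterior: Inv-Gamma(3.2 + 8/2, 11.3 + 9.898/2) = Inv-Gamma(7.20, 16.2490).
Mode = β/(α+1) = 16.2490/8.20 = 1.9816.

1.9816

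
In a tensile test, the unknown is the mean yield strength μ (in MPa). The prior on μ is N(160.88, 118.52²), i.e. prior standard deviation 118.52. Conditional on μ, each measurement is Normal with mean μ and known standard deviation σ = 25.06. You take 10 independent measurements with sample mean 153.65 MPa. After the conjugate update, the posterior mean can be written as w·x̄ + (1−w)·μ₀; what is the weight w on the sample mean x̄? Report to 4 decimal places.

0.9955

For Normal data with known variance σ², a Normal(μ₀, σ₀²) prior on μ is conjugate. Posterior precision = 1/σ₀² + n/σ²; posterior mean is the precision-weighted average of μ₀ and x̄.
σ₀² = 118.52² = 14046.9904, σ² = 25.06² = 628.0036. Prior precision 1/σ₀² = 1/14046.9904; data precision n/σ² = 10/628.0036.
w = (n/σ²)/(1/σ₀² + n/σ²) = n·σ₀²/(σ² + n·σ₀²) = 10·14046.9904/(628.0036 + 10·14046.9904) = 140469.904/141097.9076 = 0.9955.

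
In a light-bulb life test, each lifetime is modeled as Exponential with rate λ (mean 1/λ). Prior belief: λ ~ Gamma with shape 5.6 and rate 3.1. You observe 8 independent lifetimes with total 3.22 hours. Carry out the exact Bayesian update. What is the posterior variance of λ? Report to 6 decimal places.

0.340490

With a Gamma(shape α, rate β) prior on the exponential rate λ, the posterior after n observations with total T = Σxᵢ is Gamma(α+n, β+T).
Posterior: Gamma(5.6+8, 3.1+3.22) = Gamma(13.6, 6.32).
Var = α/β² = 0.340490.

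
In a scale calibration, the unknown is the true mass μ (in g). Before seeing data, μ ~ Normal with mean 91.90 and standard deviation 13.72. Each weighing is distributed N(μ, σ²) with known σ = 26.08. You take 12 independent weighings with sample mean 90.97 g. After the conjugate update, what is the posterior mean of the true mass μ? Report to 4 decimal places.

91.1852

For Normal data with known variance σ², a Normal(μ₀, σ₀²) prior on μ is conjugate. Posterior precision = 1/σ₀² + n/σ²; posterior mean is the precision-weighted average of μ₀ and x̄.
n·x̄ = 12·90.97 = 1091.64.
σ₀² = 13.72² = 188.2384, σ² = 26.08² = 680.1664; σ² + n·σ₀² = 680.1664 + 12·188.2384 = 2939.0272.
Posterior mean = (μ₀/σ₀² + n·x̄/σ²)/(1/σ₀² + n/σ²) = (σ²·μ₀ + σ₀²·n·x̄)/(σ² + n·σ₀²) = (680.1664·91.90 + 188.2384·1091.64)/2939.0272 = 267995.859136/2939.0272 = 91.1852.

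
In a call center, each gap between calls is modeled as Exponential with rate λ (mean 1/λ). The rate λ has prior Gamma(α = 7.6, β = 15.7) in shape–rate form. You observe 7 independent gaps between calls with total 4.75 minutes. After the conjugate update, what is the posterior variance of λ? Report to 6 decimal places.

0.034911

With a Gamma(shape α, rate β) prior on the exponential rate λ, the posterior after n observations with total T = Σxᵢ is Gamma(α+n, β+T).
Posterior: Gamma(7.6+7, 15.7+4.75) = Gamma(14.6, 20.45).
Var = α/β² = 0.034911.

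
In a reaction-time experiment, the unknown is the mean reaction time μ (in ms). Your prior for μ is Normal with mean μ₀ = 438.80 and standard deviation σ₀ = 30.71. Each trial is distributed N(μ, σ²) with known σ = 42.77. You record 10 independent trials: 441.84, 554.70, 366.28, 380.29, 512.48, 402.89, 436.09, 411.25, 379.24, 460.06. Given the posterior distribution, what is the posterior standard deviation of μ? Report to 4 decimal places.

For Normal data with known variance σ², a Normal(μ₀, σ₀²) prior on μ is conjugate. Posterior precision = 1/σ₀² + n/σ²; posterior mean is the precision-weighted average of μ₀ and x̄.
σ₀² = 30.71² = 943.1041, σ² = 42.77² = 1829.2729; σ² + n·σ₀² = 1829.2729 + 10·943.1041 = 11260.3139.
Posterior precision = 1/σ₀² + n/σ² = 1/943.1041 + 10/1829.2729 = (σ² + n·σ₀²)/(σ₀²σ²) = 11260.3139/(943.1041·1829.2729); posterior variance σₙ² = σ₀²σ²/(σ² + n·σ₀²) = 943.1041·1829.2729/11260.3139 = 153.210185.
Posterior SD = √σₙ² = √(943.1041·1829.2729/11260.3139) = 12.3778.

12.3778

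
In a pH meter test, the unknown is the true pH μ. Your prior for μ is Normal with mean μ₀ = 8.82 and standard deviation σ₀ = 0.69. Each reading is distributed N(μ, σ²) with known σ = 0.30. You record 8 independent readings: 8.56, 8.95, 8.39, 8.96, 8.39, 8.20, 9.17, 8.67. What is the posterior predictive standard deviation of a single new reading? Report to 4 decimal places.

0.3178

For Normal data with known variance σ², a Normal(μ₀, σ₀²) prior on μ is conjugate. Posterior precision = 1/σ₀² + n/σ²; posterior mean is the precision-weighted average of μ₀ and x̄.
σ₀² = 0.69² = 0.4761, σ² = 0.30² = 0.09; σ² + n·σ₀² = 0.09 + 8·0.4761 = 3.8988.
Posterior precision = 1/σ₀² + n/σ² = 1/0.4761 + 8/0.09 = (σ² + n·σ₀²)/(σ₀²σ²) = 3.8988/(0.4761·0.09); posterior variance σₙ² = σ₀²σ²/(σ² + n·σ₀²) = 0.4761·0.09/3.8988 = 0.010990.
Predictive variance for one new observation = σₙ² + σ² = 0.4761·0.09/3.8988 + 0.09 = σ²·(σ₀² + 3.8988)/3.8988 = 0.09·4.3749/3.8988 = 0.100990; SD = √(0.09·4.3749/3.8988) = 0.3178.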